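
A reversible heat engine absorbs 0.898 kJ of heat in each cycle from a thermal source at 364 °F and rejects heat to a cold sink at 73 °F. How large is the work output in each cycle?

W ≈ 0.317 kJ

T_H = 364 °F → (364 − 32) × 5/9 = 184.44 °C = 457.59 K.
T_C = 73 °F → (73 − 32) × 5/9 = 22.78 °C = 295.93 K.
The Carnot efficiency is η = 1 − T_C/T_H = 1 − 295.93/457.59 = 0.3533.
W = η·Q_H = 0.3533 × 0.898 = 0.317 kJ.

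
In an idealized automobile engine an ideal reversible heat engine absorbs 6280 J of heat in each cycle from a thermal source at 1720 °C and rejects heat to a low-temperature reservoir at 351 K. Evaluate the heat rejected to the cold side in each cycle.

T_H = 1720 °C → 1720 + 273.15 = 1993.15 K.
η_rev = 1 − T_C/T_H = 1 − 351.00/1993.15 = 0.8239.
For a reversible cycle Q_C/Q_H = T_C/T_H, so Q_C = 6280 × 351.00/1993.15 = 1110 J.

Q_C ≈ 1110 J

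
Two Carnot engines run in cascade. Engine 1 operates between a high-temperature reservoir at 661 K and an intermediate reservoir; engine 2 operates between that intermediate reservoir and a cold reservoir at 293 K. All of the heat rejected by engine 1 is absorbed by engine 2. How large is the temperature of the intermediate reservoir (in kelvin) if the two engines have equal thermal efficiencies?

T_m ≈ 440.1 K

Equal efficiencies require 1 − T_m/T_H = 1 − T_C/T_m, i.e. T_m/T_H = T_C/T_m, so T_m = √(T_H·T_C) = √(661.00 × 293.00) = 440.1 K.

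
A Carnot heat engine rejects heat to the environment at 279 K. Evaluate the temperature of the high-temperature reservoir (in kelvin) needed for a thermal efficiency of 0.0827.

From η = 1 − T_C/T_H, solving for T_H gives T_H = T_C/(1 − η) = 279.00/(1 − 0.0827) = 304 K.

T_H ≈ 304 K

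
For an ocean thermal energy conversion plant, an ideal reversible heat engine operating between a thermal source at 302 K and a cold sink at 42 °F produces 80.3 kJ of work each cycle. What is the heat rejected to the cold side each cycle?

T_C = 42 °F → (42 − 32) × 5/9 = 5.56 °C = 278.71 K.
Since the cycle is reversible, η = 1 − T_C/T_H = 1 − 278.71/302.00 = 0.0771.
Since Q_C/Q_H = T_C/T_H and Q_H = W/η, Q_C = W·T_C/(T_H − T_C) = 80.3 × 278.71/23.29 = 961 kJ.

Q_C ≈ 961 kJ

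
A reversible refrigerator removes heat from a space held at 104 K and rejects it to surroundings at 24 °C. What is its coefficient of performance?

COP_R ≈ 0.538

T_H = 24 °C → 24 + 273.15 = 297.15 K.
Carnot COP: COP_R = T_C/(T_H − T_C) = 104.00/(297.15 − 104.00) = 0.538.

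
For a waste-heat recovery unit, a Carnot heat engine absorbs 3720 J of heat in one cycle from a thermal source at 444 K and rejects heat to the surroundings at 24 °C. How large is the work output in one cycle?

W ≈ 1230 J

T_C = 24 °C → 24 + 273.15 = 297.15 K.
For a reversible engine, η = 1 − T_C/T_H = 1 − 297.15/444.00 = 0.3307.
W = η·Q_H = 0.3307 × 3720 = 1230 J.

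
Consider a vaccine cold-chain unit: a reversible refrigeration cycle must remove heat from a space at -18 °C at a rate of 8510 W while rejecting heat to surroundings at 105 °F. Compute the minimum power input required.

T_H = 105 °F → (105 − 32) × 5/9 = 40.56 °C = 313.71 K.
T_C = -18 °C → -18 + 273.15 = 255.15 K.
COP_R = T_C/(T_H − T_C) = 255.15/58.56 = 4.3574.
W = Q_C/COP_R = 8510/4.3574 = 1950 W.

Ẇ_in ≈ 1950 W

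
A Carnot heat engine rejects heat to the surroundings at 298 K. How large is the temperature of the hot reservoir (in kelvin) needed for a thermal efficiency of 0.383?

From η = 1 − T_C/T_H, solving for T_H gives T_H = T_C/(1 − η) = 298.00/(1 − 0.383) = 483.0 K.

T_H ≈ 483.0 K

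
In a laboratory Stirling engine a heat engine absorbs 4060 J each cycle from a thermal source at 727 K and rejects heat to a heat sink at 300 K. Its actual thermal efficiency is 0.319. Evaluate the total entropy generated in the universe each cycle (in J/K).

ΔS_univ ≈ 3.63 J/K

W = η·Q_H = 0.319 × 4060 = 1295 J, so Q_C = Q_H − W = 2765 J.
Entropy balance on the reservoirs: −Q_H/T_H = -5.585 J/K, +Q_C/T_C = 9.216 J/K.
ΔS_univ = −Q_H/T_H + Q_C/T_C = 3.63 J/K (> 0, since η = 0.319 < η_Carnot = 0.587).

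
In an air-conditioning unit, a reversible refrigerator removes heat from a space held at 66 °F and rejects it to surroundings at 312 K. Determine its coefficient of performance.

T_C = 66 °F → (66 − 32) × 5/9 = 18.89 °C = 292.04 K.
The reversible coefficient of performance is COP_R = T_C/(T_H − T_C) = 292.04/(312.00 − 292.04) = 14.6.

COP_R ≈ 14.6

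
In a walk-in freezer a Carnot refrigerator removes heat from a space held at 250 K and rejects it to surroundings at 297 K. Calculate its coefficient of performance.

COP_R ≈ 5.319

Carnot COP: COP_R = T_C/(T_H − T_C) = 250.00/(297.00 − 250.00) = 5.319.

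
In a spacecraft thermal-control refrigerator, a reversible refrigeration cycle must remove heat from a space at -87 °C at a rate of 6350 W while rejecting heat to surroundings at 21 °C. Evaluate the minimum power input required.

T_H = 21 °C → 21 + 273.15 = 294.15 K.
T_C = -87 °C → -87 + 273.15 = 186.15 K.
COP_R = T_C/(T_H − T_C) = 186.15/108.00 = 1.7236.
W = Q_C/COP_R = 6350/1.7236 = 3680 W.

Ẇ_in ≈ 3680 W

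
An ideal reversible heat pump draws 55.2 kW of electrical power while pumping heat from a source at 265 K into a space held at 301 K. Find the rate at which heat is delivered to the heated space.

For a reversible heat pump, COP_HP = T_H/(T_H − T_C) = 301.00/36.00 = 8.3611.
Q_H = COP_HP · W = 8.3611 × 55.2 = 462 kW.

Q̇_H ≈ 462 kW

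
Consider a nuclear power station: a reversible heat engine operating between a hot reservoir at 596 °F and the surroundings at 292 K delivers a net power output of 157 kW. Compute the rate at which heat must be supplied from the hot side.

T_H = 596 °F → (596 − 32) × 5/9 = 313.33 °C = 586.48 K.
η_rev = 1 − T_C/T_H = 1 − 292.00/586.48 = 0.5021.
Q_H = W/η = 157/0.5021 = 312.7 kW.

Q̇_H ≈ 312.7 kW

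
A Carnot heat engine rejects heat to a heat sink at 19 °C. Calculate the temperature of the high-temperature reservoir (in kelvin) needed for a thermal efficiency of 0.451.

T_H ≈ 532.1 K

T_C = 19 °C → 19 + 273.15 = 292.15 K.
From η = 1 − T_C/T_H, solving for T_H gives T_H = T_C/(1 − η) = 292.15/(1 − 0.451) = 532.1 K.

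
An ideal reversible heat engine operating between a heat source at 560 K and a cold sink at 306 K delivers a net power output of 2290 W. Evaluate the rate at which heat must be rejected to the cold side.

Q̇_C ≈ 2759 W

Carnot efficiency: η = 1 − T_C/T_H = 1 − 306.00/560.00 = 0.4536.
Since Q_C/Q_H = T_C/T_H and Q_H = W/η, Q_C = W·T_C/(T_H − T_C) = 2290 × 306.00/254.00 = 2759 W.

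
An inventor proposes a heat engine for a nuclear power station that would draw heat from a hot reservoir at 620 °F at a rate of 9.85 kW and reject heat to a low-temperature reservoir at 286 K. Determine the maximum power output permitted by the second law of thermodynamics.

Ẇ_max ≈ 5.15 kW

T_H = 620 °F → (620 − 32) × 5/9 = 326.67 °C = 599.82 K.
No engine can exceed the Carnot limit: η_max = 1 − T_C/T_H = 1 − 286.00/599.82 = 0.5232.
W_max = η_max · Q_H = 0.5232 × 9.85 = 5.15 kW.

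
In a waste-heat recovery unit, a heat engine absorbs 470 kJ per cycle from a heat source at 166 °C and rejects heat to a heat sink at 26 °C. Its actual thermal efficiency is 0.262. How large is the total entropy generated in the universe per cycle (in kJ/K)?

T_H = 166 °C → 166 + 273.15 = 439.15 K.
T_C = 26 °C → 26 + 273.15 = 299.15 K.
W = η·Q_H = 0.262 × 470 = 123.1 kJ, so Q_C = Q_H − W = 346.9 kJ.
Reservoir entropy changes: ΔS_H = −Q_H/T_H = −470/439.15 = -1.070 kJ/K and ΔS_C = +Q_C/T_C = 346.9/299.15 = 1.159 kJ/K.
ΔS_univ = −Q_H/T_H + Q_C/T_C = 0.0892 kJ/K (> 0, since η = 0.262 < η_Carnot = 0.319).

ΔS_univ ≈ 0.0892 kJ/K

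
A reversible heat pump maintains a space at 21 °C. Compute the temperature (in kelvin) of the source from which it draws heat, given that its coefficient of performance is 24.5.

T_H = 21 °C → 21 + 273.15 = 294.15 K.
COP_HP = T_H/(T_H − T_C) ⇒ T_C = T_H·(COP_HP − 1)/COP_HP = 294.15 × (24.5 − 1)/24.5 = 282.1 K.

T_C ≈ 282.1 K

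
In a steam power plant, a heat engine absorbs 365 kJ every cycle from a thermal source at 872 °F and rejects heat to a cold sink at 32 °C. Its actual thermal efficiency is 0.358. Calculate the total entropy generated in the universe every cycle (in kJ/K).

T_H = 872 °F → (872 − 32) × 5/9 = 466.67 °C = 739.82 K.
T_C = 32 °C → 32 + 273.15 = 305.15 K.
W = η·Q_H = 0.358 × 365 = 130.7 kJ, so Q_C = Q_H − W = 234.3 kJ.
Reservoir entropy changes: ΔS_H = −Q_H/T_H = −365/739.82 = -0.4934 kJ/K and ΔS_C = +Q_C/T_C = 234.3/305.15 = 0.7679 kJ/K.
ΔS_univ = −Q_H/T_H + Q_C/T_C = 0.275 kJ/K (> 0, since η = 0.358 < η_Carnot = 0.588).

ΔS_univ ≈ 0.275 kJ/K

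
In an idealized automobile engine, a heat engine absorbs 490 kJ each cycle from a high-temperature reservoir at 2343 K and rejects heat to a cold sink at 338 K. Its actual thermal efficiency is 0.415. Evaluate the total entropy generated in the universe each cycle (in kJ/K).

W = η·Q_H = 0.415 × 490 = 203.3 kJ, so Q_C = Q_H − W = 286.6 kJ.
The hot reservoir loses entropy Q_H/T_H = 490/2343.00 = 0.2091 kJ/K; the cold reservoir gains Q_C/T_C = 286.6/338.00 = 0.8481 kJ/K.
ΔS_univ = −Q_H/T_H + Q_C/T_C = 0.6389 kJ/K (> 0, since η = 0.415 < η_Carnot = 0.856).

ΔS_univ ≈ 0.6389 kJ/K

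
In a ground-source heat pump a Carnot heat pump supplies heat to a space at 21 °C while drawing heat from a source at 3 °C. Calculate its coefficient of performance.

COP_HP ≈ 16.3

T_H = 21 °C → 21 + 273.15 = 294.15 K.
T_C = 3 °C → 3 + 273.15 = 276.15 K.
For a reversible heat pump, COP_HP = T_H/(T_H − T_C) = 294.15/(294.15 − 276.15) = 16.3.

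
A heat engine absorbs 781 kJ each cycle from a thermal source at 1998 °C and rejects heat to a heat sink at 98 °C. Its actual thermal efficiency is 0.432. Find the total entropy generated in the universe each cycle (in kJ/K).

T_H = 1998 °C → 1998 + 273.15 = 2271.15 K.
T_C = 98 °C → 98 + 273.15 = 371.15 K.
W = η·Q_H = 0.432 × 781 = 337.4 kJ, so Q_C = Q_H − W = 443.6 kJ.
Entropy balance on the reservoirs: −Q_H/T_H = -0.3439 kJ/K, +Q_C/T_C = 1.195 kJ/K.
ΔS_univ = −Q_H/T_H + Q_C/T_C = 0.851 kJ/K (> 0, since η = 0.432 < η_Carnot = 0.837).

ΔS_univ ≈ 0.851 kJ/K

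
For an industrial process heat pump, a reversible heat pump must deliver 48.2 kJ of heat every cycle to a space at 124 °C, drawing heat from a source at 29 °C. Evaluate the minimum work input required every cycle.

W_in ≈ 11.53 kJ

T_H = 124 °C → 124 + 273.15 = 397.15 K.
T_C = 29 °C → 29 + 273.15 = 302.15 K.
Reversible heating COP: COP_HP = T_H/(T_H − T_C) = 397.15/95.00 = 4.1805.
W = Q_H/COP_HP = 48.2/4.1805 = 11.53 kJ.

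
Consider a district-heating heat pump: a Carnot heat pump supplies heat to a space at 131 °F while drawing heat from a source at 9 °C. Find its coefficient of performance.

COP_HP ≈ 7.134

T_H = 131 °F → (131 − 32) × 5/9 = 55.00 °C = 328.15 K.
T_C = 9 °C → 9 + 273.15 = 282.15 K.
The Carnot heat-pump COP is COP_HP = T_H/(T_H − T_C) = 328.15/(328.15 − 282.15) = 7.134.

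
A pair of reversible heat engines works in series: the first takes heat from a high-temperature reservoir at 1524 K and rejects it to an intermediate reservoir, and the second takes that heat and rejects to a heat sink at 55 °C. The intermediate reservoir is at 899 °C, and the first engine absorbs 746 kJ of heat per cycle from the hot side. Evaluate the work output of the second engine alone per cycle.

T_C = 55 °C → 55 + 273.15 = 328.15 K.
T_m = 899 °C → 899 + 273.15 = 1172.15 K.
Heat entering the second stage: Q_m = Q_H·(T_m/T_H) = 746 × 1172.15/1524.00 = 574 kJ.
Second-stage efficiency η₂ = 1 − T_C/T_m = 1 − 328.15/1172.15 = 0.7200, so W₂ = η₂·Q_m = 413 kJ.

W₂ ≈ 413 kJ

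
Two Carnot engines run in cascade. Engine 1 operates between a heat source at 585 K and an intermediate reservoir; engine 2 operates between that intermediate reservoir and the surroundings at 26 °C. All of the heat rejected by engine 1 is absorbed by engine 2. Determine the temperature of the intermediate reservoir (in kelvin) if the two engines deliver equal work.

T_m ≈ 442 K

T_C = 26 °C → 26 + 273.15 = 299.15 K.
For reversible stages Q_m = Q_H·(T_m/T_H). Setting W₁ = Q_H(1 − T_m/T_H) equal to W₂ = Q_m(1 − T_C/T_m) = Q_H·(T_m − T_C)/T_H gives T_H − T_m = T_m − T_C, so T_m = (T_H + T_C)/2 = (585.00 + 299.15)/2 = 442 K.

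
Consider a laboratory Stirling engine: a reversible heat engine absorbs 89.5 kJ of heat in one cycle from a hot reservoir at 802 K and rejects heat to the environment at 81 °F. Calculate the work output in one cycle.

T_C = 81 °F → (81 − 32) × 5/9 = 27.22 °C = 300.37 K.
For a reversible engine, η = 1 − T_C/T_H = 1 − 300.37/802.00 = 0.6255.
W = η·Q_H = 0.6255 × 89.5 = 56.0 kJ.

W ≈ 56.0 kJ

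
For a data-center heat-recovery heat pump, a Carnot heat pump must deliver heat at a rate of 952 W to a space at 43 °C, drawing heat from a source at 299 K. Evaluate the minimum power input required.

Ẇ_in ≈ 51.64 W

T_H = 43 °C → 43 + 273.15 = 316.15 K.
The Carnot heat-pump COP is COP_HP = T_H/(T_H − T_C) = 316.15/17.15 = 18.4344.
W = Q_H/COP_HP = 952/18.4344 = 51.64 W.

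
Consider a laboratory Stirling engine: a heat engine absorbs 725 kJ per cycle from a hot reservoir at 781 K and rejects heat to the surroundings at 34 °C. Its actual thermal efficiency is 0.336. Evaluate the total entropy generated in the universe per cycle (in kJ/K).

T_C = 34 °C → 34 + 273.15 = 307.15 K.
W = η·Q_H = 0.336 × 725 = 243.6 kJ, so Q_C = Q_H − W = 481.4 kJ.
The hot reservoir loses entropy Q_H/T_H = 725/781.00 = 0.9283 kJ/K; the cold reservoir gains Q_C/T_C = 481.4/307.15 = 1.567 kJ/K.
ΔS_univ = −Q_H/T_H + Q_C/T_C = 0.639 kJ/K (> 0, since η = 0.336 < η_Carnot = 0.607).

ΔS_univ ≈ 0.639 kJ/K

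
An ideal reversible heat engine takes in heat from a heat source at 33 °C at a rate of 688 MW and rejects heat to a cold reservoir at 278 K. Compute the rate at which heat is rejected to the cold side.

Q̇_C ≈ 625 MW

T_H = 33 °C → 33 + 273.15 = 306.15 K.
Since the cycle is reversible, η = 1 − T_C/T_H = 1 − 278.00/306.15 = 0.0919.
For a reversible cycle Q_C/Q_H = T_C/T_H, so Q_C = 688 × 278.00/306.15 = 625 MW.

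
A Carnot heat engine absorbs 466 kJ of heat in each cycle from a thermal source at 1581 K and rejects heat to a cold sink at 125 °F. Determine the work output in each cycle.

W ≈ 370 kJ

T_C = 125 °F → (125 − 32) × 5/9 = 51.67 °C = 324.82 K.
Since the cycle is reversible, η = 1 − T_C/T_H = 1 − 324.82/1581.00 = 0.7945.
W = η·Q_H = 0.7945 × 466 = 370 kJ.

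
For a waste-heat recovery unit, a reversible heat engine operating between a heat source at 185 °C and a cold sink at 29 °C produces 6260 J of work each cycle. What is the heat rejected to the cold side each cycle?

Q_C ≈ 12100 J

T_H = 185 °C → 185 + 273.15 = 458.15 K.
T_C = 29 °C → 29 + 273.15 = 302.15 K.
Carnot efficiency: η = 1 − T_C/T_H = 1 − 302.15/458.15 = 0.3405.
Since Q_C/Q_H = T_C/T_H and Q_H = W/η, Q_C = W·T_C/(T_H − T_C) = 6260 × 302.15/156.00 = 12100 J.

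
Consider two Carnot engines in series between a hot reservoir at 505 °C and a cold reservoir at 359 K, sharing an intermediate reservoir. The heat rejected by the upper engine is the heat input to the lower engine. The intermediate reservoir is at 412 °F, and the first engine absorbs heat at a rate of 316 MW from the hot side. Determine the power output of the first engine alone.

T_H = 505 °C → 505 + 273.15 = 778.15 K.
T_m = 412 °F → (412 − 32) × 5/9 = 211.11 °C = 484.26 K.
First-stage efficiency η₁ = 1 − T_m/T_H = 1 − 484.26/778.15 = 0.3777.
W₁ = η₁·Q_H = 0.3777 × 316 = 119 MW.

Ẇ₁ ≈ 119 MW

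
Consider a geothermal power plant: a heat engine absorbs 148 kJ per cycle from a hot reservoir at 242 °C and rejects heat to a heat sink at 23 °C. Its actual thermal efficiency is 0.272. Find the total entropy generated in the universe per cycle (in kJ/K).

T_H = 242 °C → 242 + 273.15 = 515.15 K.
T_C = 23 °C → 23 + 273.15 = 296.15 K.
W = η·Q_H = 0.272 × 148 = 40.26 kJ, so Q_C = Q_H − W = 107.7 kJ.
Entropy balance on the reservoirs: −Q_H/T_H = -0.2873 kJ/K, +Q_C/T_C = 0.3638 kJ/K.
ΔS_univ = −Q_H/T_H + Q_C/T_C = 0.0765 kJ/K (> 0, since η = 0.272 < η_Carnot = 0.425).

ΔS_univ ≈ 0.0765 kJ/K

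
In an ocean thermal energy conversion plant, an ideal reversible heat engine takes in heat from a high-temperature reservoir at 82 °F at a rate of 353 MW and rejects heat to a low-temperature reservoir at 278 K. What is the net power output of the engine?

T_H = 82 °F → (82 − 32) × 5/9 = 27.78 °C = 300.93 K.
Since the cycle is reversible, η = 1 − T_C/T_H = 1 − 278.00/300.93 = 0.0762.
W = η·Q_H = 0.0762 × 353 = 26.9 MW.

Ẇ ≈ 26.9 MW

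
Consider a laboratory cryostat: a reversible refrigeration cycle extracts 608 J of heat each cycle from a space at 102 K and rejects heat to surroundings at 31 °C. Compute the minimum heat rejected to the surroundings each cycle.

T_H = 31 °C → 31 + 273.15 = 304.15 K.
For a reversible cycle Q_H/Q_C = T_H/T_C, so Q_H = Q_C·T_H/T_C = 608 × 304.15/102.00 = 1813 J.

Q_H ≈ 1813 J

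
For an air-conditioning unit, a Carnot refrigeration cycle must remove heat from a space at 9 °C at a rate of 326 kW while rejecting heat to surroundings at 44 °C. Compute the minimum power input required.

Ẇ_in ≈ 40.4 kW

T_H = 44 °C → 44 + 273.15 = 317.15 K.
T_C = 9 °C → 9 + 273.15 = 282.15 K.
COP_R = T_C/(T_H − T_C) = 282.15/35.00 = 8.0614.
W = Q_C/COP_R = 326/8.0614 = 40.4 kW.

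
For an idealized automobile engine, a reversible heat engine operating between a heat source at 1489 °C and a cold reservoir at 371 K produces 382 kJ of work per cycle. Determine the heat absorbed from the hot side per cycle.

Q_H ≈ 484 kJ

T_H = 1489 °C → 1489 + 273.15 = 1762.15 K.
η_rev = 1 − T_C/T_H = 1 − 371.00/1762.15 = 0.7895.
Q_H = W/η = 382/0.7895 = 484 kJ.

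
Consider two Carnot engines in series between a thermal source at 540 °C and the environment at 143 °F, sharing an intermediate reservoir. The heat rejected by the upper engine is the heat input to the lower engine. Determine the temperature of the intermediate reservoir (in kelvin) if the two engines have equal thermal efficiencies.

T_H = 540 °C → 540 + 273.15 = 813.15 K.
T_C = 143 °F → (143 − 32) × 5/9 = 61.67 °C = 334.82 K.
Equal efficiencies require 1 − T_m/T_H = 1 − T_C/T_m, i.e. T_m/T_H = T_C/T_m, so T_m = √(T_H·T_C) = √(813.15 × 334.82) = 521.8 K.

T_m ≈ 521.8 K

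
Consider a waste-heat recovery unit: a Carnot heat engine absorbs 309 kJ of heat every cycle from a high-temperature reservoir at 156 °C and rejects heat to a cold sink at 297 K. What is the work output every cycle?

T_H = 156 °C → 156 + 273.15 = 429.15 K.
For a reversible engine, η = 1 − T_C/T_H = 1 − 297.00/429.15 = 0.3079.
W = η·Q_H = 0.3079 × 309 = 95.2 kJ.

W ≈ 95.2 kJ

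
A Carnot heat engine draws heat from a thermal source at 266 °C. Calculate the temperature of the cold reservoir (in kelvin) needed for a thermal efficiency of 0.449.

T_C ≈ 297.1 K

T_H = 266 °C → 266 + 273.15 = 539.15 K.
From η = 1 − T_C/T_H, T_C = T_H·(1 − η) = 539.15 × (1 − 0.449) = 297.1 K.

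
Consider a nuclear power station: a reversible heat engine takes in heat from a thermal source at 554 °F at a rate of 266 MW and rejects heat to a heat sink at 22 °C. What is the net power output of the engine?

Ẇ ≈ 127 MW

T_H = 554 °F → (554 − 32) × 5/9 = 290.00 °C = 563.15 K.
T_C = 22 °C → 22 + 273.15 = 295.15 K.
For a reversible engine, η = 1 − T_C/T_H = 1 − 295.15/563.15 = 0.4759.
W = η·Q_H = 0.4759 × 266 = 127 MW.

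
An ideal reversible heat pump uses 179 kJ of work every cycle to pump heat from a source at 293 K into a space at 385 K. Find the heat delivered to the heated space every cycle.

Q_H ≈ 749 kJ

COP_HP = T_H/(T_H − T_C) = 385.00/92.00 = 4.1848.
Q_H = COP_HP · W = 4.1848 × 179 = 749 kJ.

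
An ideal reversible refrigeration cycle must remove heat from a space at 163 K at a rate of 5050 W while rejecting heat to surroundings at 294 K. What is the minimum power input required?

Ẇ_in ≈ 4059 W

For a reversible refrigerator, COP_R = T_C/(T_H − T_C) = 163.00/131.00 = 1.2443.
W = Q_C/COP_R = 5050/1.2443 = 4059 W.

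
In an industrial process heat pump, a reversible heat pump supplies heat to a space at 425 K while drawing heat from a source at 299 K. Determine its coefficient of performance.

COP_HP ≈ 3.37

Reversible heating COP: COP_HP = T_H/(T_H − T_C) = 425.00/(425.00 − 299.00) = 3.37.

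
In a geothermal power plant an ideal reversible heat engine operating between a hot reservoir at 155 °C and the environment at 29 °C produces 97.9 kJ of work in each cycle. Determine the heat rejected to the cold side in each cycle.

Q_C ≈ 235 kJ

T_H = 155 °C → 155 + 273.15 = 428.15 K.
T_C = 29 °C → 29 + 273.15 = 302.15 K.
Since the cycle is reversible, η = 1 − T_C/T_H = 1 − 302.15/428.15 = 0.2943.
Since Q_C/Q_H = T_C/T_H and Q_H = W/η, Q_C = W·T_C/(T_H − T_C) = 97.9 × 302.15/126.00 = 235 kJ.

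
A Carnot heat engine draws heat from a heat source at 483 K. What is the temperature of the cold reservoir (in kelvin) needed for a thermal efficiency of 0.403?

T_C ≈ 288 K

From η = 1 − T_C/T_H, T_C = T_H·(1 − η) = 483.00 × (1 − 0.403) = 288 K.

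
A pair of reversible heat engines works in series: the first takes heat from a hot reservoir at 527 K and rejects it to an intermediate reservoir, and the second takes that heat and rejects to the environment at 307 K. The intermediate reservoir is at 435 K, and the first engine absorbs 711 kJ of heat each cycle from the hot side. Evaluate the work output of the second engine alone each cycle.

Heat entering the second stage: Q_m = Q_H·(T_m/T_H) = 711 × 435.00/527.00 = 586.9 kJ.
Second-stage efficiency η₂ = 1 − T_C/T_m = 1 − 307.00/435.00 = 0.2943, so W₂ = η₂·Q_m = 172.7 kJ.

W₂ ≈ 172.7 kJ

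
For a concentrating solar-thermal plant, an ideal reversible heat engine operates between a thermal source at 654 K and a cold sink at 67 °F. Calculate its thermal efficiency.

η ≈ 0.5526

T_C = 67 °F → (67 − 32) × 5/9 = 19.44 °C = 292.59 K.
η_rev = 1 − T_C/T_H = 1 − 292.59/654.00 = 0.5526.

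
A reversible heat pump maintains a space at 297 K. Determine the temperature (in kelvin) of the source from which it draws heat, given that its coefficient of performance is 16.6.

T_C ≈ 279 K

COP_HP = T_H/(T_H − T_C) ⇒ T_C = T_H·(COP_HP − 1)/COP_HP = 297.00 × (16.6 − 1)/16.6 = 279 K.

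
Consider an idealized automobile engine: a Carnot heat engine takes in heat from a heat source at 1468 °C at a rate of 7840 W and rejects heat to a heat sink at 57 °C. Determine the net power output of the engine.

T_H = 1468 °C → 1468 + 273.15 = 1741.15 K.
T_C = 57 °C → 57 + 273.15 = 330.15 K.
The Carnot efficiency is η = 1 − T_C/T_H = 1 − 330.15/1741.15 = 0.8104.
W = η·Q_H = 0.8104 × 7840 = 6353 W.

Ẇ ≈ 6353 W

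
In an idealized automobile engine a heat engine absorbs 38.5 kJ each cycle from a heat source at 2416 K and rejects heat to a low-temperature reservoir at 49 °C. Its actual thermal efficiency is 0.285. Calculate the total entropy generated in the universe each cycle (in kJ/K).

ΔS_univ ≈ 0.0695 kJ/K

T_C = 49 °C → 49 + 273.15 = 322.15 K.
W = η·Q_H = 0.285 × 38.5 = 10.97 kJ, so Q_C = Q_H − W = 27.53 kJ.
Reservoir entropy changes: ΔS_H = −Q_H/T_H = −38.5/2416.00 = -0.01594 kJ/K and ΔS_C = +Q_C/T_C = 27.53/322.15 = 0.08545 kJ/K.
ΔS_univ = −Q_H/T_H + Q_C/T_C = 0.0695 kJ/K (> 0, since η = 0.285 < η_Carnot = 0.867).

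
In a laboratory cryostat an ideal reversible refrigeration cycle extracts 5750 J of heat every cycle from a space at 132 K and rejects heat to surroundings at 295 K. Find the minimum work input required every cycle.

W_in ≈ 7100 J

For a reversible refrigerator, COP_R = T_C/(T_H − T_C) = 132.00/163.00 = 0.8098.
W = Q_C/COP_R = 5750/0.8098 = 7100 J.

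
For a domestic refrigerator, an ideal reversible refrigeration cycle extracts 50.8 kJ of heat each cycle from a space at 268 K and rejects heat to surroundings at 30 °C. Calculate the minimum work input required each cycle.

T_H = 30 °C → 30 + 273.15 = 303.15 K.
Carnot COP: COP_R = T_C/(T_H − T_C) = 268.00/35.15 = 7.6245.
W = Q_C/COP_R = 50.8/7.6245 = 6.66 kJ.

W_in ≈ 6.66 kJ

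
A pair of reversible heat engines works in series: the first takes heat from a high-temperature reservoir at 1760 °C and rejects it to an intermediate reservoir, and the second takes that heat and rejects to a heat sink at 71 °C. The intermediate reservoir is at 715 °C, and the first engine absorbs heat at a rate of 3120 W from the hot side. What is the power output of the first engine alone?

Ẇ₁ ≈ 1600 W

T_H = 1760 °C → 1760 + 273.15 = 2033.15 K.
T_C = 71 °C → 71 + 273.15 = 344.15 K.
T_m = 715 °C → 715 + 273.15 = 988.15 K.
First-stage efficiency η₁ = 1 − T_m/T_H = 1 − 988.15/2033.15 = 0.5140.
W₁ = η₁·Q_H = 0.5140 × 3120 = 1600 W.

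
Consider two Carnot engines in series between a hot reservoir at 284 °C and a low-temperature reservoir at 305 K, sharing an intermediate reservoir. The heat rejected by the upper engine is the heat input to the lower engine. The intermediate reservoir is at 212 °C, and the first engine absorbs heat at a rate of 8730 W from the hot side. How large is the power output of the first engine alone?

T_H = 284 °C → 284 + 273.15 = 557.15 K.
T_m = 212 °C → 212 + 273.15 = 485.15 K.
First-stage efficiency η₁ = 1 − T_m/T_H = 1 − 485.15/557.15 = 0.1292.
W₁ = η₁·Q_H = 0.1292 × 8730 = 1130 W.

Ẇ₁ ≈ 1130 W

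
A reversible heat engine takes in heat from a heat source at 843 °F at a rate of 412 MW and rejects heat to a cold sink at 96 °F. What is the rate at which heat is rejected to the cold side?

T_H = 843 °F → (843 − 32) × 5/9 = 450.56 °C = 723.71 K.
T_C = 96 °F → (96 − 32) × 5/9 = 35.56 °C = 308.71 K.
For a reversible engine, η = 1 − T_C/T_H = 1 − 308.71/723.71 = 0.5734.
For a reversible cycle Q_C/Q_H = T_C/T_H, so Q_C = 412 × 308.71/723.71 = 175.7 MW.

Q̇_C ≈ 175.7 MW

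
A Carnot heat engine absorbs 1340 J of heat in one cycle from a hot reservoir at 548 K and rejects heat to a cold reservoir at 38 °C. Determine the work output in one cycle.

T_C = 38 °C → 38 + 273.15 = 311.15 K.
η_rev = 1 − T_C/T_H = 1 − 311.15/548.00 = 0.4322.
W = η·Q_H = 0.4322 × 1340 = 579 J.

W ≈ 579 J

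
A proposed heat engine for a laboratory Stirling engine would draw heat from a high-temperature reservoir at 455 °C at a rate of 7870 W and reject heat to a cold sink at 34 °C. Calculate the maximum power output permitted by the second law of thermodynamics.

Ẇ_max ≈ 4550 W

T_H = 455 °C → 455 + 273.15 = 728.15 K.
T_C = 34 °C → 34 + 273.15 = 307.15 K.
By the Carnot theorem, η_max = 1 − T_C/T_H = 1 − 307.15/728.15 = 0.5782.
W_max = η_max · Q_H = 0.5782 × 7870 = 4550 W.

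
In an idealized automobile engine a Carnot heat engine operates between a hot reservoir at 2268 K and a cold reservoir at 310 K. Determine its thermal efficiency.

η ≈ 0.8633

η_rev = 1 − T_C/T_H = 1 − 310.00/2268.00 = 0.8633.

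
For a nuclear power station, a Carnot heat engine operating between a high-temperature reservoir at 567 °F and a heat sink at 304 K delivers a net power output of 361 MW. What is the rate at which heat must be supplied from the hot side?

T_H = 567 °F → (567 − 32) × 5/9 = 297.22 °C = 570.37 K.
Since the cycle is reversible, η = 1 − T_C/T_H = 1 − 304.00/570.37 = 0.4670.
Q_H = W/η = 361/0.4670 = 773.0 MW.

Q̇_H ≈ 773.0 MW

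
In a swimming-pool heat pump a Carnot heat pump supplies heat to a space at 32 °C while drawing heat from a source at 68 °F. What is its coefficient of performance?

T_H = 32 °C → 32 + 273.15 = 305.15 K.
T_C = 68 °F → (68 − 32) × 5/9 = 20.00 °C = 293.15 K.
COP_HP = T_H/(T_H − T_C) = 305.15/(305.15 − 293.15) = 25.43.

COP_HP ≈ 25.43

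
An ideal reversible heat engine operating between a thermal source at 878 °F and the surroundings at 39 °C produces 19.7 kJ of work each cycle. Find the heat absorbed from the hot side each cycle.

T_H = 878 °F → (878 − 32) × 5/9 = 470.00 °C = 743.15 K.
T_C = 39 °C → 39 + 273.15 = 312.15 K.
η_rev = 1 − T_C/T_H = 1 − 312.15/743.15 = 0.5800.
Q_H = W/η = 19.7/0.5800 = 33.97 kJ.

Q_H ≈ 33.97 kJ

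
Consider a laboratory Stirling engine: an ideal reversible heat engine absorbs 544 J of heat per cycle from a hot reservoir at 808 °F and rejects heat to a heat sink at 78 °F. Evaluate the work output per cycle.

W ≈ 313.3 J

T_H = 808 °F → (808 − 32) × 5/9 = 431.11 °C = 704.26 K.
T_C = 78 °F → (78 − 32) × 5/9 = 25.56 °C = 298.71 K.
Carnot efficiency: η = 1 − T_C/T_H = 1 − 298.71/704.26 = 0.5759.
W = η·Q_H = 0.5759 × 544 = 313.3 J.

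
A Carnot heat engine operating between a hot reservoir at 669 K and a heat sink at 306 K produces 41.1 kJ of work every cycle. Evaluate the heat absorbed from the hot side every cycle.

Q_H ≈ 75.7 kJ

η_rev = 1 − T_C/T_H = 1 − 306.00/669.00 = 0.5426.
Q_H = W/η = 41.1/0.5426 = 75.7 kJ.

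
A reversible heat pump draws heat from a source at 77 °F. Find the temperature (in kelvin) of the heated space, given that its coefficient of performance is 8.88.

T_H ≈ 336 K

T_C = 77 °F → (77 − 32) × 5/9 = 25.00 °C = 298.15 K.
COP_HP = T_H/(T_H − T_C) ⇒ T_H = T_C·COP_HP/(COP_HP − 1) = 298.15 × 8.88/(8.88 − 1) = 336 K.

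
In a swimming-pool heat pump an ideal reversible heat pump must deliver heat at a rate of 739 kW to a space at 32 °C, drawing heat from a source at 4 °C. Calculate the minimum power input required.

T_H = 32 °C → 32 + 273.15 = 305.15 K.
T_C = 4 °C → 4 + 273.15 = 277.15 K.
Reversible heating COP: COP_HP = T_H/(T_H − T_C) = 305.15/28.00 = 10.8982.
W = Q_H/COP_HP = 739/10.8982 = 67.8 kW.

Ẇ_in ≈ 67.8 kW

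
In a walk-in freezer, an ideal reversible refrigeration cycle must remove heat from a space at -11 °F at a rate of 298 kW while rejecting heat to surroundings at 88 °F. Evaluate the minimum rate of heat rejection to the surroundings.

Q̇_H ≈ 364 kW

T_H = 88 °F → (88 − 32) × 5/9 = 31.11 °C = 304.26 K.
T_C = -11 °F → (-11 − 32) × 5/9 = -23.89 °C = 249.26 K.
For a reversible cycle Q_H/Q_C = T_H/T_C, so Q_H = Q_C·T_H/T_C = 298 × 304.26/249.26 = 364 kW.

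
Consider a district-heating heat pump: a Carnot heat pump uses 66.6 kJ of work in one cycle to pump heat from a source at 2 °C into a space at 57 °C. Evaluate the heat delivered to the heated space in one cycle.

Q_H ≈ 400 kJ

T_H = 57 °C → 57 + 273.15 = 330.15 K.
T_C = 2 °C → 2 + 273.15 = 275.15 K.
COP_HP = T_H/(T_H − T_C) = 330.15/55.00 = 6.0027.
Q_H = COP_HP · W = 6.0027 × 66.6 = 400 kJ.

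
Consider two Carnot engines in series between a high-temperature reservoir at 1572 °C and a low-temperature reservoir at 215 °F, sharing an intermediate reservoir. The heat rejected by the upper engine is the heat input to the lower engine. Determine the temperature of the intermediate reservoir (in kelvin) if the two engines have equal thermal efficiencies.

T_m ≈ 831.6 K

T_H = 1572 °C → 1572 + 273.15 = 1845.15 K.
T_C = 215 °F → (215 − 32) × 5/9 = 101.67 °C = 374.82 K.
Equal efficiencies require 1 − T_m/T_H = 1 − T_C/T_m, i.e. T_m/T_H = T_C/T_m, so T_m = √(T_H·T_C) = √(1845.15 × 374.82) = 831.6 K.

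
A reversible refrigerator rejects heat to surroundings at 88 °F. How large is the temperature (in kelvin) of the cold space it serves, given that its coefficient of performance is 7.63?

T_C ≈ 269.0 K

T_H = 88 °F → (88 − 32) × 5/9 = 31.11 °C = 304.26 K.
COP_R = T_C/(T_H − T_C) ⇒ T_C = T_H·COP_R/(1 + COP_R) = 304.26 × 7.63/(1 + 7.63) = 269.0 K.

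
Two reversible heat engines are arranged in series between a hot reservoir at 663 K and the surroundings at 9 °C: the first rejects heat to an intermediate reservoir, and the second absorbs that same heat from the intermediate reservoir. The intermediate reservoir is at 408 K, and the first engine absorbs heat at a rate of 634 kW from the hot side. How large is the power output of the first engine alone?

Ẇ₁ ≈ 244 kW

T_C = 9 °C → 9 + 273.15 = 282.15 K.
First-stage efficiency η₁ = 1 − T_m/T_H = 1 − 408.00/663.00 = 0.3846.
W₁ = η₁·Q_H = 0.3846 × 634 = 244 kW.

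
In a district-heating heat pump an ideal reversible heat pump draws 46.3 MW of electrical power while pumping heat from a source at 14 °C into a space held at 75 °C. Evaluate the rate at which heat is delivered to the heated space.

Q̇_H ≈ 264 MW

T_H = 75 °C → 75 + 273.15 = 348.15 K.
T_C = 14 °C → 14 + 273.15 = 287.15 K.
COP_HP = T_H/(T_H − T_C) = 348.15/61.00 = 5.7074.
Q_H = COP_HP · W = 5.7074 × 46.3 = 264 MW.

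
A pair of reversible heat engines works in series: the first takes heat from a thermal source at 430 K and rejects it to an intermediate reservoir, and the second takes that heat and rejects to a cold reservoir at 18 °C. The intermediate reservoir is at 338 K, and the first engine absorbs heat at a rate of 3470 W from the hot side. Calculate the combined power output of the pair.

Ẇ_total ≈ 1120 W

T_C = 18 °C → 18 + 273.15 = 291.15 K.
Two reversible stages in series are equivalent to a single Carnot engine between T_H and T_C, so η_total = 1 − T_C/T_H = 1 − 291.15/430.00 = 0.3229.
W_total = η_total · Q_H = 0.3229 × 3470 = 1120 W.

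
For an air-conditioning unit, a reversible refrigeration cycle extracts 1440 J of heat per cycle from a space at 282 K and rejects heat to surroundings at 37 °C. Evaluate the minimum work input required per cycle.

T_H = 37 °C → 37 + 273.15 = 310.15 K.
For a reversible refrigerator, COP_R = T_C/(T_H − T_C) = 282.00/28.15 = 10.0178.
W = Q_C/COP_R = 1440/10.0178 = 143.7 J.

W_in ≈ 143.7 J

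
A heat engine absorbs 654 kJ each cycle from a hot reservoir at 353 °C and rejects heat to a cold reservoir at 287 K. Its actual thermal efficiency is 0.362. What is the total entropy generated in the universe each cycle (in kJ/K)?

ΔS_univ ≈ 0.4094 kJ/K

T_H = 353 °C → 353 + 273.15 = 626.15 K.
W = η·Q_H = 0.362 × 654 = 236.7 kJ, so Q_C = Q_H − W = 417.3 kJ.
The hot reservoir loses entropy Q_H/T_H = 654/626.15 = 1.044 kJ/K; the cold reservoir gains Q_C/T_C = 417.3/287.00 = 1.454 kJ/K.
ΔS_univ = −Q_H/T_H + Q_C/T_C = 0.4094 kJ/K (> 0, since η = 0.362 < η_Carnot = 0.542).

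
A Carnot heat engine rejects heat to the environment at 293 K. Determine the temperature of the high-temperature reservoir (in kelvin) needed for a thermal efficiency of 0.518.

From η = 1 − T_C/T_H, solving for T_H gives T_H = T_C/(1 − η) = 293.00/(1 − 0.518) = 608 K.

T_H ≈ 608 K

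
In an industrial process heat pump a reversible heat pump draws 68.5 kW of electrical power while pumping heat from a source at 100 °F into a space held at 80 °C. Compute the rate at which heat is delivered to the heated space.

T_H = 80 °C → 80 + 273.15 = 353.15 K.
T_C = 100 °F → (100 − 32) × 5/9 = 37.78 °C = 310.93 K.
COP_HP = T_H/(T_H − T_C) = 353.15/42.22 = 8.3641.
Q_H = COP_HP · W = 8.3641 × 68.5 = 573 kW.

Q̇_H ≈ 573 kW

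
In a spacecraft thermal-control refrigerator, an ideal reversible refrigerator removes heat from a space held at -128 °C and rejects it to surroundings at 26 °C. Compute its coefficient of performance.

T_H = 26 °C → 26 + 273.15 = 299.15 K.
T_C = -128 °C → -128 + 273.15 = 145.15 K.
The reversible coefficient of performance is COP_R = T_C/(T_H − T_C) = 145.15/(299.15 − 145.15) = 0.943.

COP_R ≈ 0.943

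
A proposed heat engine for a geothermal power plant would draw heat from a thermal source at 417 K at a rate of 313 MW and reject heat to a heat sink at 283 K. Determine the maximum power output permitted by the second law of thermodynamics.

The second-law ceiling is the Carnot efficiency, η_max = 1 − T_C/T_H = 1 − 283.00/417.00 = 0.3213.
W_max = η_max · Q_H = 0.3213 × 313 = 100.6 MW.

Ẇ_max ≈ 100.6 MW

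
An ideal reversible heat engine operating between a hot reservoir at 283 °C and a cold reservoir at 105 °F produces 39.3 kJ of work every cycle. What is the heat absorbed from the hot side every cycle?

T_H = 283 °C → 283 + 273.15 = 556.15 K.
T_C = 105 °F → (105 − 32) × 5/9 = 40.56 °C = 313.71 K.
For a reversible engine, η = 1 − T_C/T_H = 1 − 313.71/556.15 = 0.4359.
Q_H = W/η = 39.3/0.4359 = 90.2 kJ.

Q_H ≈ 90.2 kJ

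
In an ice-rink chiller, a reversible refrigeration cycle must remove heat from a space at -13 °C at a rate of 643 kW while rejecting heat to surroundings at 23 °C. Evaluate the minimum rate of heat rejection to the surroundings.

T_H = 23 °C → 23 + 273.15 = 296.15 K.
T_C = -13 °C → -13 + 273.15 = 260.15 K.
For a reversible cycle Q_H/Q_C = T_H/T_C, so Q_H = Q_C·T_H/T_C = 643 × 296.15/260.15 = 732 kW.

Q̇_H ≈ 732 kW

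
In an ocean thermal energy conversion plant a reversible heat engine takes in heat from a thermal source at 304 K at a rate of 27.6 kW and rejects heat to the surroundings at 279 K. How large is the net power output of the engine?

Ẇ ≈ 2.27 kW

Since the cycle is reversible, η = 1 − T_C/T_H = 1 − 279.00/304.00 = 0.0822.
W = η·Q_H = 0.0822 × 27.6 = 2.27 kW.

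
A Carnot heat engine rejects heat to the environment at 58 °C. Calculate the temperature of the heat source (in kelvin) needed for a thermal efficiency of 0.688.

T_H ≈ 1060 K

T_C = 58 °C → 58 + 273.15 = 331.15 K.
From η = 1 − T_C/T_H, solving for T_H gives T_H = T_C/(1 − η) = 331.15/(1 − 0.688) = 1060 K.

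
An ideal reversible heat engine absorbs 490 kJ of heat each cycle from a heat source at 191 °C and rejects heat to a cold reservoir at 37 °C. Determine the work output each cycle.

W ≈ 163 kJ

T_H = 191 °C → 191 + 273.15 = 464.15 K.
T_C = 37 °C → 37 + 273.15 = 310.15 K.
The Carnot efficiency is η = 1 − T_C/T_H = 1 − 310.15/464.15 = 0.3318.
W = η·Q_H = 0.3318 × 490 = 163 kJ.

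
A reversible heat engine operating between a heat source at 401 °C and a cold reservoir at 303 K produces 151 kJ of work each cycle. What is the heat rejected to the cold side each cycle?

T_H = 401 °C → 401 + 273.15 = 674.15 K.
For a reversible engine, η = 1 − T_C/T_H = 1 − 303.00/674.15 = 0.5505.
Since Q_C/Q_H = T_C/T_H and Q_H = W/η, Q_C = W·T_C/(T_H − T_C) = 151 × 303.00/371.15 = 123.3 kJ.

Q_C ≈ 123.3 kJ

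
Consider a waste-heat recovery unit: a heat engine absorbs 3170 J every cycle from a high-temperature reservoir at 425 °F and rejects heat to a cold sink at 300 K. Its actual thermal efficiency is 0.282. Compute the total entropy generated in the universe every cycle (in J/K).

T_H = 425 °F → (425 − 32) × 5/9 = 218.33 °C = 491.48 K.
W = η·Q_H = 0.282 × 3170 = 893.9 J, so Q_C = Q_H − W = 2276 J.
The hot reservoir loses entropy Q_H/T_H = 3170/491.48 = 6.450 J/K; the cold reservoir gains Q_C/T_C = 2276/300.00 = 7.587 J/K.
ΔS_univ = −Q_H/T_H + Q_C/T_C = 1.14 J/K (> 0, since η = 0.282 < η_Carnot = 0.390).

ΔS_univ ≈ 1.14 J/K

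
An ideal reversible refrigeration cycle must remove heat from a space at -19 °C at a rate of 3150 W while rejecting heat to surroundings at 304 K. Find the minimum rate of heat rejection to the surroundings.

T_C = -19 °C → -19 + 273.15 = 254.15 K.
For a reversible cycle Q_H/Q_C = T_H/T_C, so Q_H = Q_C·T_H/T_C = 3150 × 304.00/254.15 = 3768 W.

Q̇_H ≈ 3768 W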